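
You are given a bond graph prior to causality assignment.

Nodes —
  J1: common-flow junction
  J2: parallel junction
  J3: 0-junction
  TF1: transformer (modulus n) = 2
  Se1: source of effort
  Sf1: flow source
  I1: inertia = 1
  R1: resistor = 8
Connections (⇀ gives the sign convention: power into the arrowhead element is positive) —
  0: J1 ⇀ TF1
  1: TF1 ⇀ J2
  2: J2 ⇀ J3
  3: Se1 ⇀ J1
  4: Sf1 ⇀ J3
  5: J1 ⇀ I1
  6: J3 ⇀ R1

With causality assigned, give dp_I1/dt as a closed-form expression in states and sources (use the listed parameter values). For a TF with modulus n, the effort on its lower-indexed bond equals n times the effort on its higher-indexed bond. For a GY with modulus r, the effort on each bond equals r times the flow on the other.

dp_I1/dt = E_Se1 - 16*F_Sf1 - 32*p_I1

b3 |J1  (source Se1 imposes e)
b4 |Sf1  (Sf1: flow source, stroke at near end)
b5 |I1  (I1 integral (f out))
b0 |J1  (J1: bond 5 brought flow, rest push out)
b1 |TF1  (TF TF1: opposite of bond 0)
b2 |J2  (only one effort-in slot at J2)
b6 |J3  (closing 0-jn rule on J3)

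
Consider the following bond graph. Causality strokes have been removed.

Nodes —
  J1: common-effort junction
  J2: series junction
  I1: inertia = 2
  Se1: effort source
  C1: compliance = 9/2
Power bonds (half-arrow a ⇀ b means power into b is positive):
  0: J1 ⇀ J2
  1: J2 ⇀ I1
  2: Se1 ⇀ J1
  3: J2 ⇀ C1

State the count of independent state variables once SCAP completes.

bond 2 →J1  (source Se1 imposes e)
bond 0 →J2  (J1 effort already set via bond 2)
bond 1 →I1  (prefer integral on I1)
bond 3 →J2  (1-jn J2 has f-setter on 1)

2  (C1, I1 all integral)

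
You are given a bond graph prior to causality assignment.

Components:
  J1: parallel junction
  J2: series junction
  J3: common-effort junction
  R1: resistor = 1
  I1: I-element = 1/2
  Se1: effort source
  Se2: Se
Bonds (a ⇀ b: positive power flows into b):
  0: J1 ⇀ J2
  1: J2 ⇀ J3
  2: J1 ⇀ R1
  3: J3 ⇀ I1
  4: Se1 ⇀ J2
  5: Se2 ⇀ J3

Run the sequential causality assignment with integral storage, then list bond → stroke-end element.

bond 4 stroke at J2  (Se1: effort source, stroke at far end)
bond 5 stroke at J3  (Se2: effort source, stroke at far end)
bond 1 stroke at J2  (J3: bond 5 brought effort, rest push out)
bond 3 stroke at I1  (J3 effort already set via bond 5)
bond 0 stroke at J1  (closing 1-jn rule on J2)
bond 2 stroke at R1  (0-jn J1 has e-setter on 0)

bond 0 stroke→J1
bond 1 stroke→J2
bond 2 stroke→R1
bond 3 stroke→I1
bond 4 stroke→J2
bond 5 stroke→J3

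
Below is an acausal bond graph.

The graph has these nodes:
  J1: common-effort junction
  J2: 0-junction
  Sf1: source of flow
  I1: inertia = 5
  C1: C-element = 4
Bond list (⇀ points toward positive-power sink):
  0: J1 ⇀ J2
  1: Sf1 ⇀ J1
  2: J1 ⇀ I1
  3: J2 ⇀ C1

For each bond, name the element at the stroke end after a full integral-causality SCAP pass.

#1 |Sf1  (Sf1 (Sf) sets flow on bond)
#2 |I1  (I1: I, integral causality)
#0 |J1  (J1: last free bond brings effort in)
#3 |J2  (only one effort-in slot at J2)

b0 →J1
b1 →Sf1
b2 →I1
b3 →J2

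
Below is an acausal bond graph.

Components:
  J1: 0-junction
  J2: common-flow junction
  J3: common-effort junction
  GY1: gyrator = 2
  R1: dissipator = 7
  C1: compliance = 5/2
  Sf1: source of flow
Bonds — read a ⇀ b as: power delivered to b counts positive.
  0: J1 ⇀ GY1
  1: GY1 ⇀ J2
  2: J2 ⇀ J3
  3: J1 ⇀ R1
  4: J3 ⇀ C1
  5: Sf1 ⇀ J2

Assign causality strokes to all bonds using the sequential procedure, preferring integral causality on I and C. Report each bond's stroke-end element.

#0 stroke at J1
#1 stroke at J2
#2 stroke at J2
#3 stroke at R1
#4 stroke at J3
#5 stroke at Sf1

#5 stroke at Sf1  (Sf1 (Sf) sets flow on bond)
#1 stroke at J2  (J2 flow already set via bond 5)
#2 stroke at J2  (common-f at J2 fixed by 5)
#4 stroke at J3  (J3: last free bond brings effort in)
#0 stroke at J1  (GY1 both-in/both-out from 1)
#3 stroke at R1  (J1: bond 0 brought effort, rest push out)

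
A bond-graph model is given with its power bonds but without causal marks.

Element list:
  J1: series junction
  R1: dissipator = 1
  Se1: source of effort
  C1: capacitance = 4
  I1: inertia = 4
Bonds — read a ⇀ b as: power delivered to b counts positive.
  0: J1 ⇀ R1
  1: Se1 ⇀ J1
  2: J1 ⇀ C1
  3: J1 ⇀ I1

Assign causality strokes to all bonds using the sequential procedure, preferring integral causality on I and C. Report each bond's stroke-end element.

β0 →J1
β1 →J1
β2 →J1
β3 →I1

b1 →J1  (Se1 fixes effort; stroke away)
b2 →J1  (C1: C, integral causality)
b3 →I1  (I1 outputs flow p/I1)
b0 →J1  (1-jn J1 has f-setter on 3)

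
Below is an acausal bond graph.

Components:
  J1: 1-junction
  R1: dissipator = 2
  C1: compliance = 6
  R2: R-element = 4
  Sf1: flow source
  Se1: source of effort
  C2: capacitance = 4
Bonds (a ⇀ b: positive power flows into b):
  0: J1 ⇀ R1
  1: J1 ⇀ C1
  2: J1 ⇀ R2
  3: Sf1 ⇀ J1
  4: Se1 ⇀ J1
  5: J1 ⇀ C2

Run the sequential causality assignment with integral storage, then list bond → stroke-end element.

β3 →Sf1  (source Sf1 imposes f)
β4 →J1  (Se1 (Se) sets effort on bond)
β0 →J1  (1-jn J1 has f-setter on 3)
β1 →J1  (J1 flow already set via bond 3)
β2 →J1  (J1 flow already set via bond 3)
β5 →J1  (J1 flow already set via bond 3)

β0 stroke→J1
β1 stroke→J1
β2 stroke→J1
β3 stroke→Sf1
β4 stroke→J1
β5 stroke→J1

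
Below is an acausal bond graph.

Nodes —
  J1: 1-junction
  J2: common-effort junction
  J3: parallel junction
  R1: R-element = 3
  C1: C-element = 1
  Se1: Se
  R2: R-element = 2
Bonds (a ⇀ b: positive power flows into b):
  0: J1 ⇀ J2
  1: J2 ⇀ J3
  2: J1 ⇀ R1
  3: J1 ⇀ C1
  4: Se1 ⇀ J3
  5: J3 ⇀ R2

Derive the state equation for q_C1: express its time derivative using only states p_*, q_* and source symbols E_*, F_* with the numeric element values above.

dq_C1/dt = -E_Se1/3 - q_C1/3

bond 4 stroke at J3  (Se1: effort source, stroke at far end)
bond 1 stroke at J2  (J3: bond 4 brought effort, rest push out)
bond 5 stroke at R2  (common-e at J3 fixed by 4)
bond 0 stroke at J1  (J2: bond 1 brought effort, rest push out)
bond 3 stroke at J1  (C1 outputs effort q/C1)
bond 2 stroke at R1  (closing 1-jn rule on J1)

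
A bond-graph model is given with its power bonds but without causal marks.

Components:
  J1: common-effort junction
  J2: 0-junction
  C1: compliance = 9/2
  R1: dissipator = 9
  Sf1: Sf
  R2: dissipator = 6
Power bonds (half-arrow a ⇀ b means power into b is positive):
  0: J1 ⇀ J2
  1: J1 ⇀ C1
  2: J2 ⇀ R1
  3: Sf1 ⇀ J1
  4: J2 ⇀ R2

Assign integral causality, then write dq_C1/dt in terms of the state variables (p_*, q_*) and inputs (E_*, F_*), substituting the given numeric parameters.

#3 |Sf1  (Sf1 fixes flow; stroke at Sf1)
#1 |J1  (C1 integral (e out))
#0 |J2  (0-jn J1 has e-setter on 1)
#2 |R1  (J2: bond 0 brought effort, rest push out)
#4 |R2  (J2 effort already set via bond 0)

dq_C1/dt = F_Sf1 - 5*q_C1/81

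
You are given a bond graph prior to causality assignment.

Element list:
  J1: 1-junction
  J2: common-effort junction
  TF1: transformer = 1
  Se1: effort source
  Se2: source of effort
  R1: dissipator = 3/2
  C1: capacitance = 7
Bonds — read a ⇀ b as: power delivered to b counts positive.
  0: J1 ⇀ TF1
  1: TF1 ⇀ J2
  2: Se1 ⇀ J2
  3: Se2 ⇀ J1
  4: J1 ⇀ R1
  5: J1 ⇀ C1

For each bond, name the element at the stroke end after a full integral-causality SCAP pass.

#2 |J2  (Se1 (Se) sets effort on bond)
#3 |J1  (Se2: effort source, stroke at far end)
#1 |TF1  (common-e at J2 fixed by 2)
#0 |J1  (through TF1, causality passes straight; one stroke at TF1)
#5 |J1  (prefer integral on C1)
#4 |R1  (closing 1-jn rule on J1)

bond 0 →J1
bond 1 →TF1
bond 2 →J2
bond 3 →J1
bond 4 →R1
bond 5 →J1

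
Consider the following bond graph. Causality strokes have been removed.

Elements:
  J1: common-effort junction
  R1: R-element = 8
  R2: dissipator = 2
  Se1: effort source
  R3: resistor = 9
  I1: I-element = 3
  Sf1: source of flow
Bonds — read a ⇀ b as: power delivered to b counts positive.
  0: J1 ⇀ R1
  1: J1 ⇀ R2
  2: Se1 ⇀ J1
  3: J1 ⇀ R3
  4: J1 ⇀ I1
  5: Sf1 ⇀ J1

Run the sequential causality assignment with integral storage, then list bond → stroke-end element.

bond 0 stroke→R1
bond 1 stroke→R2
bond 2 stroke→J1
bond 3 stroke→R3
bond 4 stroke→I1
bond 5 stroke→Sf1

#2 |J1  (source Se1 imposes e)
#5 |Sf1  (Sf1 (Sf) sets flow on bond)
#0 |R1  (J1: bond 2 brought effort, rest push out)
#1 |R2  (J1: bond 2 brought effort, rest push out)
#3 |R3  (J1: bond 2 brought effort, rest push out)
#4 |I1  (J1 effort already set via bond 2)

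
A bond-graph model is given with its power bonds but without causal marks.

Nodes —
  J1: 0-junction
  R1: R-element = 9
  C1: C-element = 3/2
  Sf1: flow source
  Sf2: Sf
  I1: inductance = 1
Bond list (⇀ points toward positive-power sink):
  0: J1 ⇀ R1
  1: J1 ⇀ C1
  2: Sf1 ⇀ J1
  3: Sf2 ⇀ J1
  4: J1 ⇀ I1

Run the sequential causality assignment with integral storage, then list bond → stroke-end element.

b2 stroke→Sf1  (source Sf1 imposes f)
b3 stroke→Sf2  (Sf2: flow source, stroke at near end)
b1 stroke→J1  (C1: C, integral causality)
b0 stroke→R1  (0-jn J1 has e-setter on 1)
b4 stroke→I1  (common-e at J1 fixed by 1)

β0 →R1
β1 →J1
β2 →Sf1
β3 →Sf2
β4 →I1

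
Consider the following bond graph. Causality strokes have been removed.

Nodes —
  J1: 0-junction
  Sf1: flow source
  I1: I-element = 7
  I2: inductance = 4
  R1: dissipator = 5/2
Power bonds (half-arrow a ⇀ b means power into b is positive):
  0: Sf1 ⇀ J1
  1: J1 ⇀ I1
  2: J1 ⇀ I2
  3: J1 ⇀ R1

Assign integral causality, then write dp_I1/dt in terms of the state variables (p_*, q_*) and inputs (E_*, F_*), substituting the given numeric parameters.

dp_I1/dt = 5*F_Sf1/2 - 5*p_I1/14 - 5*p_I2/8

bond 0 stroke→Sf1  (Sf1 fixes flow; stroke at Sf1)
bond 1 stroke→I1  (I1: I, integral causality)
bond 2 stroke→I2  (I2 outputs flow p/I2)
bond 3 stroke→J1  (J1: last free bond brings effort in)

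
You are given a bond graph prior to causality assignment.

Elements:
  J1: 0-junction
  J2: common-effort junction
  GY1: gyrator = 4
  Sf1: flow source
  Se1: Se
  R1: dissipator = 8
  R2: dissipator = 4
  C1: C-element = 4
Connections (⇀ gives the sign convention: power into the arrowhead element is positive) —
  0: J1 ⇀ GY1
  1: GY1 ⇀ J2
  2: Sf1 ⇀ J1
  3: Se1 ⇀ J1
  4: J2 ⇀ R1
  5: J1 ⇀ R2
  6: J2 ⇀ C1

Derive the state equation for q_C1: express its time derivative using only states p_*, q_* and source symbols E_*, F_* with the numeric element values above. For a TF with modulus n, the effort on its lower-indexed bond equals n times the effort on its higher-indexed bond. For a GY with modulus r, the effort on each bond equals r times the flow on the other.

dq_C1/dt = E_Se1/4 - q_C1/32

#2 stroke at Sf1  (Sf1 (Sf) sets flow on bond)
#3 stroke at J1  (source Se1 imposes e)
#0 stroke at GY1  (J1 effort already set via bond 3)
#5 stroke at R2  (common-e at J1 fixed by 3)
#1 stroke at GY1  (through GY1, causality inverts; strokes same side of GY1)
#6 stroke at J2  (C1 integral (e out))
#4 stroke at R1  (0-jn J2 has e-setter on 6)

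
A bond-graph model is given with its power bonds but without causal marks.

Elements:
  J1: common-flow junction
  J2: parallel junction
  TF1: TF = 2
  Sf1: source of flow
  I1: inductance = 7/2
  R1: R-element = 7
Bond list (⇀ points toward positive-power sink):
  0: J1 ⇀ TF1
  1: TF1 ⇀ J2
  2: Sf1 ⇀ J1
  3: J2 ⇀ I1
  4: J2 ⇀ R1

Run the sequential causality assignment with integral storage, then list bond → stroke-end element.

bond 0 stroke→J1
bond 1 stroke→TF1
bond 2 stroke→Sf1
bond 3 stroke→I1
bond 4 stroke→J2

β2 |Sf1  (Sf1: flow source, stroke at near end)
β0 |J1  (1-jn J1 has f-setter on 2)
β1 |TF1  (through TF1, causality passes straight; one stroke at TF1)
β3 |I1  (I1 outputs flow p/I1)
β4 |J2  (J2 needs exactly one e-in)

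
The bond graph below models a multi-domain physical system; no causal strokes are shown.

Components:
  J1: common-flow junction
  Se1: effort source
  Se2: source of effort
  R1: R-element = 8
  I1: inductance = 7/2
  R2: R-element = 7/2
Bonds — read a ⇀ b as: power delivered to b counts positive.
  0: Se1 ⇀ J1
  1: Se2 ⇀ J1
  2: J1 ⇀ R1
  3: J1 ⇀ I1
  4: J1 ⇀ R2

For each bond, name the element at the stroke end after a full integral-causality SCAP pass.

bond 0 stroke at J1  (source Se1 imposes e)
bond 1 stroke at J1  (Se2: effort source, stroke at far end)
bond 3 stroke at I1  (I1 outputs flow p/I1)
bond 2 stroke at J1  (1-jn J1 has f-setter on 3)
bond 4 stroke at J1  (J1: bond 3 brought flow, rest push out)

#0 stroke→J1
#1 stroke→J1
#2 stroke→J1
#3 stroke→I1
#4 stroke→J1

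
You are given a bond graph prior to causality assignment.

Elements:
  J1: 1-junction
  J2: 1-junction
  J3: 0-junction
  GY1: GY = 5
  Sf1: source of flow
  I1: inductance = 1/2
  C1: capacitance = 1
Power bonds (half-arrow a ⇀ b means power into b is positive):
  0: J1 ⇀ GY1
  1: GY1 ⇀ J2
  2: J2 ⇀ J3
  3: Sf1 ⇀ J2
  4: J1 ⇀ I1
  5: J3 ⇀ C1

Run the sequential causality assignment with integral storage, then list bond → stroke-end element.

bond 0 stroke→J1
bond 1 stroke→J2
bond 2 stroke→J2
bond 3 stroke→Sf1
bond 4 stroke→I1
bond 5 stroke→J3

bond 3 →Sf1  (Sf1: flow source, stroke at near end)
bond 1 →J2  (common-f at J2 fixed by 3)
bond 2 →J2  (J2 flow already set via bond 3)
bond 5 →J3  (J3: last free bond brings effort in)
bond 0 →J1  (GY1 both-in/both-out from 1)
bond 4 →I1  (J1 needs exactly one f-in)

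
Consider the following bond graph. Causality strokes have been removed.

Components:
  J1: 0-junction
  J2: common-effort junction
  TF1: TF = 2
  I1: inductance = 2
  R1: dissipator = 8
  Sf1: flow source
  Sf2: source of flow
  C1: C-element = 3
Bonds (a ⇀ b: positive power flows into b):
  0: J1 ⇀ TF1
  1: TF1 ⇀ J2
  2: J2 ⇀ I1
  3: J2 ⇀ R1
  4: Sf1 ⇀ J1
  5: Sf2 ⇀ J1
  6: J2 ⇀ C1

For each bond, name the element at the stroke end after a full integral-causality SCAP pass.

b0 |J1
b1 |TF1
b2 |I1
b3 |R1
b4 |Sf1
b5 |Sf2
b6 |J2

#4 stroke→Sf1  (Sf1: flow source, stroke at near end)
#5 stroke→Sf2  (Sf2 (Sf) sets flow on bond)
#0 stroke→J1  (only one effort-in slot at J1)
#1 stroke→TF1  (TF1 one-in-one-out from 0)
#2 stroke→I1  (I1 outputs flow p/I1)
#6 stroke→J2  (C1: C, integral causality)
#3 stroke→R1  (J2: bond 6 brought effort, rest push out)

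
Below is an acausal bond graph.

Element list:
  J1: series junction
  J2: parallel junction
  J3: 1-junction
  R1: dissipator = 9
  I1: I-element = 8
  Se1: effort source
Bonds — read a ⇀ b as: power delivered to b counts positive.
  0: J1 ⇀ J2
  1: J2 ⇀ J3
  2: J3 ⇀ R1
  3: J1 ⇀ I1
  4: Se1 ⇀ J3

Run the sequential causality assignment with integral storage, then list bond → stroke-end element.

β4 |J3  (Se1 (Se) sets effort on bond)
β3 |I1  (I1 integral (f out))
β0 |J1  (1-jn J1 has f-setter on 3)
β1 |J2  (closing 0-jn rule on J2)
β2 |J3  (J3 flow already set via bond 1)

β0 stroke at J1
β1 stroke at J2
β2 stroke at J3
β3 stroke at I1
β4 stroke at J3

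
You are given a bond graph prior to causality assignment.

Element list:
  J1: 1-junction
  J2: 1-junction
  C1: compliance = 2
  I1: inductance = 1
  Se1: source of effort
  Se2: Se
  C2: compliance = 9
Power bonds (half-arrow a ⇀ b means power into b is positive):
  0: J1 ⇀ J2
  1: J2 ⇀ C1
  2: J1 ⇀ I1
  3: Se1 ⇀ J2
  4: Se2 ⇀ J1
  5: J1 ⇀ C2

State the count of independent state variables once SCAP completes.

3  (C1, C2, I1 all integral)

β3 |J2  (source Se1 imposes e)
β4 |J1  (Se2 fixes effort; stroke away)
β1 |J2  (C1: C, integral causality)
β0 |J1  (J2: last free bond brings flow in)
β2 |I1  (prefer integral on I1)
β5 |J1  (J1: bond 2 brought flow, rest push out)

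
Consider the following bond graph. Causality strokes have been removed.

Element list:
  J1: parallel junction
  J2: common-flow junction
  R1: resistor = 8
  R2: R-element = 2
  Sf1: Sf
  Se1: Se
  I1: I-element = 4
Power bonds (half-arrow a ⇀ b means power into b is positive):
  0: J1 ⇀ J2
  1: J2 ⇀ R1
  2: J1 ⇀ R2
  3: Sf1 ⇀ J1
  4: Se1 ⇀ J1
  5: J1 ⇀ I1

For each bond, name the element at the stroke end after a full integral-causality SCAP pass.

b3 |Sf1  (source Sf1 imposes f)
b4 |J1  (Se1 fixes effort; stroke away)
b0 |J2  (0-jn J1 has e-setter on 4)
b2 |R2  (0-jn J1 has e-setter on 4)
b5 |I1  (J1 effort already set via bond 4)
b1 |R1  (closing 1-jn rule on J2)

β0 stroke→J2
β1 stroke→R1
β2 stroke→R2
β3 stroke→Sf1
β4 stroke→J1
β5 stroke→I1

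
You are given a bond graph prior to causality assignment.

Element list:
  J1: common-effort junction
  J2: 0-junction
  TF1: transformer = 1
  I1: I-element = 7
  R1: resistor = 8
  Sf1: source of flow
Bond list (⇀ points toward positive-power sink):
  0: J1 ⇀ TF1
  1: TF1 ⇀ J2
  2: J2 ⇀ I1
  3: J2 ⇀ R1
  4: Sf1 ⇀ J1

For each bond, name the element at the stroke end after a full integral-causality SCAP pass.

b4 |Sf1  (Sf1 fixes flow; stroke at Sf1)
b0 |J1  (closing 0-jn rule on J1)
b1 |TF1  (through TF1, causality passes straight; one stroke at TF1)
b2 |I1  (I1: I, integral causality)
b3 |J2  (J2 needs exactly one e-in)

β0 →J1
β1 →TF1
β2 →I1
β3 →J2
β4 →Sf1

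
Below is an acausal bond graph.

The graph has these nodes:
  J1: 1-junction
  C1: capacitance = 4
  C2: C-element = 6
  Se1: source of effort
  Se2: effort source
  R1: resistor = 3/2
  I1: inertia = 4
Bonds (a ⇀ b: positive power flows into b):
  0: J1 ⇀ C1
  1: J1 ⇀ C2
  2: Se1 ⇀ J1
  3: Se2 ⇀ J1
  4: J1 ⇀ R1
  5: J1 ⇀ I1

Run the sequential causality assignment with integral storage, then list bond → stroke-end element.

b2 stroke at J1  (Se1 fixes effort; stroke away)
b3 stroke at J1  (Se2 (Se) sets effort on bond)
b0 stroke at J1  (C1 outputs effort q/C1)
b1 stroke at J1  (C2 outputs effort q/C2)
b5 stroke at I1  (prefer integral on I1)
b4 stroke at J1  (J1: bond 5 brought flow, rest push out)

bond 0 stroke→J1
bond 1 stroke→J1
bond 2 stroke→J1
bond 3 stroke→J1
bond 4 stroke→J1
bond 5 stroke→I1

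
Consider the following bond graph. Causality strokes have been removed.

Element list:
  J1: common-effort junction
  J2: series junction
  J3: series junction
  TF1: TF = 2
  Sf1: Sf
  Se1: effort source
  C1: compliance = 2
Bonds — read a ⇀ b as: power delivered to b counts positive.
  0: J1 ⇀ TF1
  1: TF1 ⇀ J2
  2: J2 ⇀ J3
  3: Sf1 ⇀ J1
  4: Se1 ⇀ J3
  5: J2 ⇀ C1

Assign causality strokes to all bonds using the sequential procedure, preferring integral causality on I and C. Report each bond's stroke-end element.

bond 3 stroke at Sf1  (Sf1: flow source, stroke at near end)
bond 4 stroke at J3  (source Se1 imposes e)
bond 0 stroke at J1  (J1: last free bond brings effort in)
bond 2 stroke at J2  (closing 1-jn rule on J3)
bond 1 stroke at TF1  (TF TF1: opposite of bond 0)
bond 5 stroke at J2  (1-jn J2 has f-setter on 1)

b0 stroke at J1
b1 stroke at TF1
b2 stroke at J2
b3 stroke at Sf1
b4 stroke at J3
b5 stroke at J2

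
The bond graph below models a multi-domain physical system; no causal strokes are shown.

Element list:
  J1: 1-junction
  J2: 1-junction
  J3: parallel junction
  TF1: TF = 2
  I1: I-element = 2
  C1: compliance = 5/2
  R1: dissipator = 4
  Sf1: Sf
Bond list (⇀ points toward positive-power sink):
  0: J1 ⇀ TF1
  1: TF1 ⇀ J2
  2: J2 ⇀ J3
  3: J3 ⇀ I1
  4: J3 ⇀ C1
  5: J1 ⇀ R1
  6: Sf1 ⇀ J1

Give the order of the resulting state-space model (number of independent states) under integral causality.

b6 stroke→Sf1  (Sf1 fixes flow; stroke at Sf1)
b0 stroke→J1  (J1: bond 6 brought flow, rest push out)
b5 stroke→J1  (J1: bond 6 brought flow, rest push out)
b1 stroke→TF1  (TF1: transformer flips bond 0)
b2 stroke→J2  (1-jn J2 has f-setter on 1)
b3 stroke→I1  (prefer integral on I1)
b4 stroke→J3  (J3 needs exactly one e-in)

2  (C1, I1 all integral)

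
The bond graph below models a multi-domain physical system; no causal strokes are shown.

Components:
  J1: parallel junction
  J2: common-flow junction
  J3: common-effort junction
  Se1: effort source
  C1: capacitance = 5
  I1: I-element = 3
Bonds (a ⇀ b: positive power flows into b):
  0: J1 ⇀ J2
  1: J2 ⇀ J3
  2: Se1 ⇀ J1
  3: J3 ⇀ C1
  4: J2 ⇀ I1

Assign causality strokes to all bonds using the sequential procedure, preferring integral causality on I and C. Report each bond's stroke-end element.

b2 |J1  (Se1 fixes effort; stroke away)
b0 |J2  (0-jn J1 has e-setter on 2)
b3 |J3  (C1: C, integral causality)
b1 |J2  (common-e at J3 fixed by 3)
b4 |I1  (J2 needs exactly one f-in)

bond 0 stroke at J2
bond 1 stroke at J2
bond 2 stroke at J1
bond 3 stroke at J3
bond 4 stroke at I1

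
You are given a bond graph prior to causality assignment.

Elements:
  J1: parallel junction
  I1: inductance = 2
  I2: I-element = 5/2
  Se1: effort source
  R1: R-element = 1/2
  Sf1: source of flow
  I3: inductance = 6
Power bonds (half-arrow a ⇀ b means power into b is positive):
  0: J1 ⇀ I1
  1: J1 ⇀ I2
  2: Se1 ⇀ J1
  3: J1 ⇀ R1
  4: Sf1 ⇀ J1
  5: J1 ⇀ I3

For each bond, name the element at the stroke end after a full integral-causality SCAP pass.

β0 stroke→I1
β1 stroke→I2
β2 stroke→J1
β3 stroke→R1
β4 stroke→Sf1
β5 stroke→I3

bond 2 stroke at J1  (Se1: effort source, stroke at far end)
bond 4 stroke at Sf1  (Sf1: flow source, stroke at near end)
bond 0 stroke at I1  (J1: bond 2 brought effort, rest push out)
bond 1 stroke at I2  (J1 effort already set via bond 2)
bond 3 stroke at R1  (J1 effort already set via bond 2)
bond 5 stroke at I3  (0-jn J1 has e-setter on 2)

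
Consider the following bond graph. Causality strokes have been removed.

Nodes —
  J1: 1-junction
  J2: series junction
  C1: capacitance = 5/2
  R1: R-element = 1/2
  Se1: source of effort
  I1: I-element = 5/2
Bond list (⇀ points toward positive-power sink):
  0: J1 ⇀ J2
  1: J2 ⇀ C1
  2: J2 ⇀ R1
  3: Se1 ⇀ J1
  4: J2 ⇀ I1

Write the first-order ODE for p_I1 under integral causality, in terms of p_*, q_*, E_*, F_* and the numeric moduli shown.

#3 stroke→J1  (Se1 fixes effort; stroke away)
#0 stroke→J2  (only one flow-in slot at J1)
#1 stroke→J2  (C1 outputs effort q/C1)
#4 stroke→I1  (I1 outputs flow p/I1)
#2 stroke→J2  (1-jn J2 has f-setter on 4)

dp_I1/dt = E_Se1 - p_I1/5 - 2*q_C1/5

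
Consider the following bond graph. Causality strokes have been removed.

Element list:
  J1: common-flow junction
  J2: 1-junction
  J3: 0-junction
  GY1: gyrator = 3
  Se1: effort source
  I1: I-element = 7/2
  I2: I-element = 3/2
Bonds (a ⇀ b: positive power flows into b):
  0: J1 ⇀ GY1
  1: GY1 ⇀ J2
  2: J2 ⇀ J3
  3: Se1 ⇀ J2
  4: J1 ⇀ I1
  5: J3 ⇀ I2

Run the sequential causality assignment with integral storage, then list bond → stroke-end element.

b0 stroke at J1
b1 stroke at J2
b2 stroke at J3
b3 stroke at J2
b4 stroke at I1
b5 stroke at I2

#3 →J2  (source Se1 imposes e)
#4 →I1  (I1 integral (f out))
#0 →J1  (J1: bond 4 brought flow, rest push out)
#1 →J2  (GY1 both-in/both-out from 0)
#2 →J3  (J2 needs exactly one f-in)
#5 →I2  (J3 effort already set via bond 2)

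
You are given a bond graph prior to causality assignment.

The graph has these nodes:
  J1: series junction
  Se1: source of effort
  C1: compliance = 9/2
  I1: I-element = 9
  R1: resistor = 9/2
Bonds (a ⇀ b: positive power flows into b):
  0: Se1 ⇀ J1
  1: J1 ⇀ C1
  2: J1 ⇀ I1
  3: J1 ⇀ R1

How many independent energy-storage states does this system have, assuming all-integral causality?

b0 →J1  (Se1 (Se) sets effort on bond)
b1 →J1  (C1 outputs effort q/C1)
b2 →I1  (I1: I, integral causality)
b3 →J1  (J1 flow already set via bond 2)

2  (C1, I1 all integral)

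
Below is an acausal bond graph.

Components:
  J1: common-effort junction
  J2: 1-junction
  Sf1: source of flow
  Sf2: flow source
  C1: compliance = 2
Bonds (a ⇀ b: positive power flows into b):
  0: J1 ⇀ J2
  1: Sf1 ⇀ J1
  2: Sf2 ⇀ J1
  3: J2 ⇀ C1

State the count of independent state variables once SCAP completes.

β1 stroke→Sf1  (Sf1 (Sf) sets flow on bond)
β2 stroke→Sf2  (Sf2 (Sf) sets flow on bond)
β0 stroke→J1  (J1: last free bond brings effort in)
β3 stroke→J2  (common-f at J2 fixed by 0)

1  (C1 all integral)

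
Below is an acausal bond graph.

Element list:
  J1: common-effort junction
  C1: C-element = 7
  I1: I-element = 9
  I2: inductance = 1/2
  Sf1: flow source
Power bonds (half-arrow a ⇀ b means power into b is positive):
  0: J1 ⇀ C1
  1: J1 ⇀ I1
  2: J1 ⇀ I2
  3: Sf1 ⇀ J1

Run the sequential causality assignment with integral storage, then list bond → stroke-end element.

#3 |Sf1  (Sf1 (Sf) sets flow on bond)
#0 |J1  (prefer integral on C1)
#1 |I1  (J1: bond 0 brought effort, rest push out)
#2 |I2  (0-jn J1 has e-setter on 0)

β0 →J1
β1 →I1
β2 →I2
β3 →Sf1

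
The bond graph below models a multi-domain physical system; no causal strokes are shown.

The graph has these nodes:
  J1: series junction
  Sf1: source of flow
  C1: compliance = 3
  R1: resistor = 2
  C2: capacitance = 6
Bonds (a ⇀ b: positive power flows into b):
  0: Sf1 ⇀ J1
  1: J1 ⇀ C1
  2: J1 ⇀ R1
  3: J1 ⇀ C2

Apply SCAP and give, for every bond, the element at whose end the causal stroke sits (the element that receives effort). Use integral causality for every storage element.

β0 stroke at Sf1
β1 stroke at J1
β2 stroke at J1
β3 stroke at J1

#0 |Sf1  (source Sf1 imposes f)
#1 |J1  (1-jn J1 has f-setter on 0)
#2 |J1  (common-f at J1 fixed by 0)
#3 |J1  (J1: bond 0 brought flow, rest push out)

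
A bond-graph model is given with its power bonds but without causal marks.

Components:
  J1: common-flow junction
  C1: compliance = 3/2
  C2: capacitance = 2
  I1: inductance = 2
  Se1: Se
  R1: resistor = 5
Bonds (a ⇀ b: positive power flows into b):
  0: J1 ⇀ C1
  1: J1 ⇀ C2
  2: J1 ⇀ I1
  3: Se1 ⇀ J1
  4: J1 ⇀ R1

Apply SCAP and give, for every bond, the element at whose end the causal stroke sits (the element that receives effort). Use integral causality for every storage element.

β3 →J1  (source Se1 imposes e)
β0 →J1  (C1: C, integral causality)
β1 →J1  (C2 integral (e out))
β2 →I1  (I1 integral (f out))
β4 →J1  (common-f at J1 fixed by 2)

β0 stroke→J1
β1 stroke→J1
β2 stroke→I1
β3 stroke→J1
β4 stroke→J1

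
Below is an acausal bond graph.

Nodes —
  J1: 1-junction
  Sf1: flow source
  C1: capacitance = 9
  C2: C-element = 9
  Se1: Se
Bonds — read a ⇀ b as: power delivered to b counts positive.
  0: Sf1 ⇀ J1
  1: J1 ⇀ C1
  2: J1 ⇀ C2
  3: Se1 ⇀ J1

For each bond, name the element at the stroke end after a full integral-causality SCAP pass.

β0 stroke→Sf1  (source Sf1 imposes f)
β3 stroke→J1  (source Se1 imposes e)
β1 stroke→J1  (J1 flow already set via bond 0)
β2 stroke→J1  (J1 flow already set via bond 0)

β0 stroke→Sf1
β1 stroke→J1
β2 stroke→J1
β3 stroke→J1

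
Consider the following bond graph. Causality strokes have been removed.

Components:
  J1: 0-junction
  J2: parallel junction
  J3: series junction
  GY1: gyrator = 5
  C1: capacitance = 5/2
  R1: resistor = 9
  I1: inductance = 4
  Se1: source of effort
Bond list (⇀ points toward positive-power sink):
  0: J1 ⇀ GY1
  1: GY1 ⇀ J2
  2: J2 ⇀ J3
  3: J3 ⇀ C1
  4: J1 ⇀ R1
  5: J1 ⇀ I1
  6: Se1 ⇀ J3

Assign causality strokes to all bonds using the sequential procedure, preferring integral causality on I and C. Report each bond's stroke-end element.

b6 stroke→J3  (source Se1 imposes e)
b3 stroke→J3  (prefer integral on C1)
b2 stroke→J2  (J3 needs exactly one f-in)
b1 stroke→GY1  (J2 effort already set via bond 2)
b0 stroke→GY1  (through GY1, causality inverts; strokes same side of GY1)
b5 stroke→I1  (I1: I, integral causality)
b4 stroke→J1  (only one effort-in slot at J1)

bond 0 stroke at GY1
bond 1 stroke at GY1
bond 2 stroke at J2
bond 3 stroke at J3
bond 4 stroke at J1
bond 5 stroke at I1
bond 6 stroke at J3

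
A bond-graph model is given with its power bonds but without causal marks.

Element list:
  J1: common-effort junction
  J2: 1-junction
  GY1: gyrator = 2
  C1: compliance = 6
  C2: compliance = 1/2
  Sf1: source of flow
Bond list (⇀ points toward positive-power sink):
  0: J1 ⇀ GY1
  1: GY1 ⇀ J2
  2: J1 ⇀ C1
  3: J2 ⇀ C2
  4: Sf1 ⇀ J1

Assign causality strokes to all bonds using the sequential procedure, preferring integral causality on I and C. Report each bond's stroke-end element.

#0 stroke→GY1
#1 stroke→GY1
#2 stroke→J1
#3 stroke→J2
#4 stroke→Sf1

b4 |Sf1  (source Sf1 imposes f)
b2 |J1  (C1 integral (e out))
b0 |GY1  (J1: bond 2 brought effort, rest push out)
b1 |GY1  (GY1 both-in/both-out from 0)
b3 |J2  (J2 flow already set via bond 1)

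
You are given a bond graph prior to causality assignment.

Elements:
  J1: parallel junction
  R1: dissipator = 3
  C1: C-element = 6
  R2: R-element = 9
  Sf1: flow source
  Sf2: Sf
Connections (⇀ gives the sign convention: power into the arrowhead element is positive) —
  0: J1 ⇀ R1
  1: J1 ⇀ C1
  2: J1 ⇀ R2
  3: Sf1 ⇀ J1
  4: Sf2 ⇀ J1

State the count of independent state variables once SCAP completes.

bond 3 stroke→Sf1  (source Sf1 imposes f)
bond 4 stroke→Sf2  (Sf2 (Sf) sets flow on bond)
bond 1 stroke→J1  (C1 integral (e out))
bond 0 stroke→R1  (J1: bond 1 brought effort, rest push out)
bond 2 stroke→R2  (J1 effort already set via bond 1)

1  (C1 all integral)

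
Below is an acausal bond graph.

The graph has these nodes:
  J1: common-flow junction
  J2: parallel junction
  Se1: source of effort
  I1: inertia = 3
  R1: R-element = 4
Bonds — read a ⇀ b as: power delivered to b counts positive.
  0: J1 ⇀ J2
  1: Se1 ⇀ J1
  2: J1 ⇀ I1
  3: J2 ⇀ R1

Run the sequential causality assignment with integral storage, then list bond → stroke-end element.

bond 1 →J1  (Se1 (Se) sets effort on bond)
bond 2 →I1  (I1 outputs flow p/I1)
bond 0 →J1  (1-jn J1 has f-setter on 2)
bond 3 →J2  (only one effort-in slot at J2)

bond 0 stroke→J1
bond 1 stroke→J1
bond 2 stroke→I1
bond 3 stroke→J2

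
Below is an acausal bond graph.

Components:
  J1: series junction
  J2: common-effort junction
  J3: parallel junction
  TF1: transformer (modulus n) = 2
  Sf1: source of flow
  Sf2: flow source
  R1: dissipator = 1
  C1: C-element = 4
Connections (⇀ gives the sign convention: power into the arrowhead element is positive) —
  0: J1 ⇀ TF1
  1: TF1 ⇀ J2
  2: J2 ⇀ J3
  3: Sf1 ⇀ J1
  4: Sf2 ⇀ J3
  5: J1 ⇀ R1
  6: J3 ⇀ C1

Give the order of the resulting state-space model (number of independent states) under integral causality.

1  (C1 all integral)

bond 3 stroke→Sf1  (Sf1 (Sf) sets flow on bond)
bond 4 stroke→Sf2  (Sf2: flow source, stroke at near end)
bond 0 stroke→J1  (J1 flow already set via bond 3)
bond 5 stroke→J1  (J1: bond 3 brought flow, rest push out)
bond 1 stroke→TF1  (TF TF1: opposite of bond 0)
bond 2 stroke→J2  (only one effort-in slot at J2)
bond 6 stroke→J3  (closing 0-jn rule on J3)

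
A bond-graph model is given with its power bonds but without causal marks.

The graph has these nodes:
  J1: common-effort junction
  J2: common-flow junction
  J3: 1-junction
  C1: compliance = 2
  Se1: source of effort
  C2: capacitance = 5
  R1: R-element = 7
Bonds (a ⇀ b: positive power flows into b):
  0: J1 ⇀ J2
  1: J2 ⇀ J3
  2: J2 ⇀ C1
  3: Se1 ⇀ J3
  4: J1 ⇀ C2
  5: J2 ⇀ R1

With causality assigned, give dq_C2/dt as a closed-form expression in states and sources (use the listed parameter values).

bond 3 stroke at J3  (Se1 (Se) sets effort on bond)
bond 1 stroke at J2  (only one flow-in slot at J3)
bond 2 stroke at J2  (prefer integral on C1)
bond 4 stroke at J1  (C2: C, integral causality)
bond 0 stroke at J2  (J1: bond 4 brought effort, rest push out)
bond 5 stroke at R1  (only one flow-in slot at J2)

dq_C2/dt = -E_Se1/7 + q_C1/14 - q_C2/35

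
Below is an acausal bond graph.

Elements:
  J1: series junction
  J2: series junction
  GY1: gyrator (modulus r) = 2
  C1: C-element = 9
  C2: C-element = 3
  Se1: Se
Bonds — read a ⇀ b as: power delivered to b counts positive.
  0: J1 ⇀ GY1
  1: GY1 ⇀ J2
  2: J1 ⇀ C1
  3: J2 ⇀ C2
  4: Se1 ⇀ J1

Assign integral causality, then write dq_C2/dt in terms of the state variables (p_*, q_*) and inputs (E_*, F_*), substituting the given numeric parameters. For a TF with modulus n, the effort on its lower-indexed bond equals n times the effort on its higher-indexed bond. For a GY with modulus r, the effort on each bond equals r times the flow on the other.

dq_C2/dt = E_Se1/2 - q_C1/18

β4 stroke at J1  (source Se1 imposes e)
β2 stroke at J1  (C1: C, integral causality)
β0 stroke at GY1  (only one flow-in slot at J1)
β1 stroke at GY1  (GY1 both-in/both-out from 0)
β3 stroke at J2  (J2 flow already set via bond 1)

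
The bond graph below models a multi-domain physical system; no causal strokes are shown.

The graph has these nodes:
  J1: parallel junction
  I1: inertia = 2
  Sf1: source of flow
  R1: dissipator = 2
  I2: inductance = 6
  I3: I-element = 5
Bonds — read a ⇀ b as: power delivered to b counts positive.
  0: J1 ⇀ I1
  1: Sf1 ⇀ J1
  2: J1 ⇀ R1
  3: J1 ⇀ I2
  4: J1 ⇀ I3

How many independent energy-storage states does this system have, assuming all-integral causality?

β1 stroke at Sf1  (Sf1: flow source, stroke at near end)
β0 stroke at I1  (I1: I, integral causality)
β3 stroke at I2  (prefer integral on I2)
β4 stroke at I3  (I3: I, integral causality)
β2 stroke at J1  (closing 0-jn rule on J1)

3  (I1, I2, I3 all integral)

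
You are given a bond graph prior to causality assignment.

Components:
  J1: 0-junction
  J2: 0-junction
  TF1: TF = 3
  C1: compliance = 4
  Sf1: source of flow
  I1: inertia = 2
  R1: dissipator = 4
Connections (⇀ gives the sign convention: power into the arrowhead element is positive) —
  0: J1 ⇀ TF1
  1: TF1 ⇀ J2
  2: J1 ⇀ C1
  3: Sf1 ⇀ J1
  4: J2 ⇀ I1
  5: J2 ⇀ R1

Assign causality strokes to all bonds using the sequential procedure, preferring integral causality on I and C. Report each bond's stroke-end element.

β3 |Sf1  (Sf1: flow source, stroke at near end)
β2 |J1  (C1: C, integral causality)
β0 |TF1  (0-jn J1 has e-setter on 2)
β1 |J2  (through TF1, causality passes straight; one stroke at TF1)
β4 |I1  (J2: bond 1 brought effort, rest push out)
β5 |R1  (J2 effort already set via bond 1)

β0 |TF1
β1 |J2
β2 |J1
β3 |Sf1
β4 |I1
β5 |R1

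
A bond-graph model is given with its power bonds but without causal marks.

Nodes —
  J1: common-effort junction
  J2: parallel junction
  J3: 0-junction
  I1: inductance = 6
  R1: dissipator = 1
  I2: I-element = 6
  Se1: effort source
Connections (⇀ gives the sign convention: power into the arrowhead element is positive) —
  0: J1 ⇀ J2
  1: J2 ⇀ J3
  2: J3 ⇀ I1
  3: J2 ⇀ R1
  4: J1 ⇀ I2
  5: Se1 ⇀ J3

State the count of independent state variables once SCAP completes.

bond 5 stroke at J3  (Se1: effort source, stroke at far end)
bond 1 stroke at J2  (J3 effort already set via bond 5)
bond 2 stroke at I1  (0-jn J3 has e-setter on 5)
bond 0 stroke at J1  (J2 effort already set via bond 1)
bond 3 stroke at R1  (J2: bond 1 brought effort, rest push out)
bond 4 stroke at I2  (J1: bond 0 brought effort, rest push out)

2  (I1, I2 all integral)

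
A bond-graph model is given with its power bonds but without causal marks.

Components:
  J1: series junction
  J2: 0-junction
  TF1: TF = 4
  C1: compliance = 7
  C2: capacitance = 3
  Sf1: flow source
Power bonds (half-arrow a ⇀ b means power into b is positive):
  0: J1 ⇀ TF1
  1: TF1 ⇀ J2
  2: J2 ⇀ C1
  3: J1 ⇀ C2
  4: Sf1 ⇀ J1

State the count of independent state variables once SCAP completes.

2  (C1, C2 all integral)

#4 →Sf1  (Sf1 (Sf) sets flow on bond)
#0 →J1  (J1: bond 4 brought flow, rest push out)
#3 →J1  (common-f at J1 fixed by 4)
#1 →TF1  (TF1 one-in-one-out from 0)
#2 →J2  (only one effort-in slot at J2)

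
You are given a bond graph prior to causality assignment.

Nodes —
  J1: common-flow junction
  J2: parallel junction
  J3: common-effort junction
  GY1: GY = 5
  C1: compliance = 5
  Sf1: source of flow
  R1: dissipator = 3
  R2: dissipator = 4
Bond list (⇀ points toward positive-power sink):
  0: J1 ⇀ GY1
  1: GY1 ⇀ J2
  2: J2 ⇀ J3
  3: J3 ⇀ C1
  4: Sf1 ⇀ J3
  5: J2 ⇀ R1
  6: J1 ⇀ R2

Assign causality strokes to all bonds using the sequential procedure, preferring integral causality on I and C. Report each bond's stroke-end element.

bond 0 stroke at GY1
bond 1 stroke at GY1
bond 2 stroke at J2
bond 3 stroke at J3
bond 4 stroke at Sf1
bond 5 stroke at R1
bond 6 stroke at J1

b4 |Sf1  (Sf1 fixes flow; stroke at Sf1)
b3 |J3  (C1 integral (e out))
b2 |J2  (common-e at J3 fixed by 3)
b1 |GY1  (0-jn J2 has e-setter on 2)
b5 |R1  (J2: bond 2 brought effort, rest push out)
b0 |GY1  (through GY1, causality inverts; strokes same side of GY1)
b6 |J1  (1-jn J1 has f-setter on 0)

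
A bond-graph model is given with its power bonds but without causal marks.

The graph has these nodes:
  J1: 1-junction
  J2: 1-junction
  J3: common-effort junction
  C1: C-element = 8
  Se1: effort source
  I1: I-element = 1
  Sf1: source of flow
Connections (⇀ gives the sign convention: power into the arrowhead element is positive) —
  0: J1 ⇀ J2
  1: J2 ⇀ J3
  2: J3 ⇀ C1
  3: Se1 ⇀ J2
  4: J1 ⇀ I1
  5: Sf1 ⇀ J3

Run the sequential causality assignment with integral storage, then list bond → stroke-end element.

#0 stroke at J1
#1 stroke at J2
#2 stroke at J3
#3 stroke at J2
#4 stroke at I1
#5 stroke at Sf1

bond 3 |J2  (source Se1 imposes e)
bond 5 |Sf1  (source Sf1 imposes f)
bond 2 |J3  (C1 outputs effort q/C1)
bond 1 |J2  (0-jn J3 has e-setter on 2)
bond 0 |J1  (J2 needs exactly one f-in)
bond 4 |I1  (J1 needs exactly one f-in)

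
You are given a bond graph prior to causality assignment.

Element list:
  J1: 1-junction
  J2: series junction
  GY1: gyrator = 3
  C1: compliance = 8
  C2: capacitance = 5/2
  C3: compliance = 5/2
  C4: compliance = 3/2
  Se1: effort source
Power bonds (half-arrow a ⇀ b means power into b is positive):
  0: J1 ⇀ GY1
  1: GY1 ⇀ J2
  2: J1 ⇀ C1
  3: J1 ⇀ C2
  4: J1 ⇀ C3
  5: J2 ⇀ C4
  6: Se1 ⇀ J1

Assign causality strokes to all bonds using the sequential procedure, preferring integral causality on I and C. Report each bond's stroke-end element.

#6 stroke at J1  (source Se1 imposes e)
#2 stroke at J1  (prefer integral on C1)
#3 stroke at J1  (C2: C, integral causality)
#4 stroke at J1  (C3: C, integral causality)
#0 stroke at GY1  (only one flow-in slot at J1)
#1 stroke at GY1  (GY1 both-in/both-out from 0)
#5 stroke at J2  (common-f at J2 fixed by 1)

β0 stroke at GY1
β1 stroke at GY1
β2 stroke at J1
β3 stroke at J1
β4 stroke at J1
β5 stroke at J2
β6 stroke at J1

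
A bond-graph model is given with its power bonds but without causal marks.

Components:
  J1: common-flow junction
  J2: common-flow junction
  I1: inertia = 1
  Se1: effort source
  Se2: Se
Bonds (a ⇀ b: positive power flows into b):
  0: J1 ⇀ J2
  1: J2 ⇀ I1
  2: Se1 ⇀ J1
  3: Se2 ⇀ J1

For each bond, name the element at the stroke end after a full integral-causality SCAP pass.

β2 |J1  (Se1 fixes effort; stroke away)
β3 |J1  (Se2 (Se) sets effort on bond)
β0 |J2  (J1 needs exactly one f-in)
β1 |I1  (J2: last free bond brings flow in)

β0 stroke at J2
β1 stroke at I1
β2 stroke at J1
β3 stroke at J1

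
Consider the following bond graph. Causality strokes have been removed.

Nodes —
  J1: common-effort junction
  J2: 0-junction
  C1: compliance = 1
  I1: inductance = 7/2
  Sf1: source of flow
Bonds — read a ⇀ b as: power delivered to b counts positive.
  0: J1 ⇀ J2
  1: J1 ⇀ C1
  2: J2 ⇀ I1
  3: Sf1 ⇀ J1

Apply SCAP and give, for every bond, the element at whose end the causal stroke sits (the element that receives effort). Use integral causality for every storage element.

β0 stroke→J2
β1 stroke→J1
β2 stroke→I1
β3 stroke→Sf1

bond 3 →Sf1  (source Sf1 imposes f)
bond 1 →J1  (C1: C, integral causality)
bond 0 →J2  (0-jn J1 has e-setter on 1)
bond 2 →I1  (0-jn J2 has e-setter on 0)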